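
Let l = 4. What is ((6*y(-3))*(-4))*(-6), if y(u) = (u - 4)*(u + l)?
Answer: -1008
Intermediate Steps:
y(u) = (-4 + u)*(4 + u) (y(u) = (u - 4)*(u + 4) = (-4 + u)*(4 + u))
((6*y(-3))*(-4))*(-6) = ((6*(-16 + (-3)²))*(-4))*(-6) = ((6*(-16 + 9))*(-4))*(-6) = ((6*(-7))*(-4))*(-6) = -42*(-4)*(-6) = 168*(-6) = -1008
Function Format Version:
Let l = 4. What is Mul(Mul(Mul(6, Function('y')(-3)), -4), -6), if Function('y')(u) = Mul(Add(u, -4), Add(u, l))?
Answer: -1008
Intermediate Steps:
Function('y')(u) = Mul(Add(-4, u), Add(4, u)) (Function('y')(u) = Mul(Add(u, -4), Add(u, 4)) = Mul(Add(-4, u), Add(4, u)))
Mul(Mul(Mul(6, Function('y')(-3)), -4), -6) = Mul(Mul(Mul(6, Add(-16, Pow(-3, 2))), -4), -6) = Mul(Mul(Mul(6, Add(-16, 9)), -4), -6) = Mul(Mul(Mul(6, -7), -4), -6) = Mul(Mul(-42, -4), -6) = Mul(168, -6) = -1008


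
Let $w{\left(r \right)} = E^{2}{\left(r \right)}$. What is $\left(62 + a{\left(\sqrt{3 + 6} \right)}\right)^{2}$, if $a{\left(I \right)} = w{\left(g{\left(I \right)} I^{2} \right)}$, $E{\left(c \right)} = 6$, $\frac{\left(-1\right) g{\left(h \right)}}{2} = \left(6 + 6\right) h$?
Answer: $9604$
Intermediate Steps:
$g{\left(h \right)} = - 24 h$ ($g{\left(h \right)} = - 2 \left(6 + 6\right) h = - 2 \cdot 12 h = - 24 h$)
$w{\left(r \right)} = 36$ ($w{\left(r \right)} = 6^{2} = 36$)
$a{\left(I \right)} = 36$
$\left(62 + a{\left(\sqrt{3 + 6} \right)}\right)^{2} = \left(62 + 36\right)^{2} = 98^{2} = 9604$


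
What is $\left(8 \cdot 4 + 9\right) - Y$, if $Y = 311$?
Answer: $-270$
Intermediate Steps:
$\left(8 \cdot 4 + 9\right) - Y = \left(8 \cdot 4 + 9\right) - 311 = \left(32 + 9\right) - 311 = 41 - 311 = -270$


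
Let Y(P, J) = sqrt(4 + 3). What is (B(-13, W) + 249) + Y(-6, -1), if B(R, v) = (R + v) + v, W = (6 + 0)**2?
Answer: 308 + sqrt(7) ≈ 310.65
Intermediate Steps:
Y(P, J) = sqrt(7)
W = 36 (W = 6**2 = 36)
B(R, v) = R + 2*v
(B(-13, W) + 249) + Y(-6, -1) = ((-13 + 2*36) + 249) + sqrt(7) = ((-13 + 72) + 249) + sqrt(7) = (59 + 249) + sqrt(7) = 308 + sqrt(7)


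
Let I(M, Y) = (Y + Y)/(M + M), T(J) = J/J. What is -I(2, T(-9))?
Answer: -½ ≈ -0.50000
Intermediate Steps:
T(J) = 1
I(M, Y) = Y/M (I(M, Y) = (2*Y)/((2*M)) = (2*Y)*(1/(2*M)) = Y/M)
-I(2, T(-9)) = -1/2 = -1*½ = -½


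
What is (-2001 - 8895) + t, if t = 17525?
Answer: 6629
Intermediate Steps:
(-2001 - 8895) + t = (-2001 - 8895) + 17525 = -10896 + 17525 = 6629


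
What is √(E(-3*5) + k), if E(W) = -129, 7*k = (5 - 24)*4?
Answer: I*√6853/7 ≈ 11.826*I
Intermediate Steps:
k = -76/7 (k = ((5 - 24)*4)/7 = (-19*4)/7 = (⅐)*(-76) = -76/7 ≈ -10.857)
√(E(-3*5) + k) = √(-129 - 76/7) = √(-979/7) = I*√6853/7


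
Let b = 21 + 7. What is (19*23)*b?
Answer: 12236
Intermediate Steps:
b = 28
(19*23)*b = (19*23)*28 = 437*28 = 12236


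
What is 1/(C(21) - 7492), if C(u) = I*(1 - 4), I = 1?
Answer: -1/7495 ≈ -0.00013342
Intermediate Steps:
C(u) = -3 (C(u) = 1*(1 - 4) = 1*(-3) = -3)
1/(C(21) - 7492) = 1/(-3 - 7492) = 1/(-7495) = -1/7495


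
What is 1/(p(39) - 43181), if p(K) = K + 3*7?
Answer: -1/43121 ≈ -2.3191e-5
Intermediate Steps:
p(K) = 21 + K (p(K) = K + 21 = 21 + K)
1/(p(39) - 43181) = 1/((21 + 39) - 43181) = 1/(60 - 43181) = 1/(-43121) = -1/43121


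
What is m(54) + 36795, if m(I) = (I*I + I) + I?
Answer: 39819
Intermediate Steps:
m(I) = I² + 2*I (m(I) = (I² + I) + I = (I + I²) + I = I² + 2*I)
m(54) + 36795 = 54*(2 + 54) + 36795 = 54*56 + 36795 = 3024 + 36795 = 39819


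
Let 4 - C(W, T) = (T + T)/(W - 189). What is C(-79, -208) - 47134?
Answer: -3157814/67 ≈ -47132.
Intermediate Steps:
C(W, T) = 4 - 2*T/(-189 + W) (C(W, T) = 4 - (T + T)/(W - 189) = 4 - 2*T/(-189 + W))
C(-79, -208) - 47134 = 2*(-378 - 1*(-208) + 2*(-79))/(-189 - 79) - 47134 = 2*(-378 + 208 - 158)/(-268) - 47134 = 2*(-1/268)*(-328) - 47134 = 164/67 - 47134 = -3157814/67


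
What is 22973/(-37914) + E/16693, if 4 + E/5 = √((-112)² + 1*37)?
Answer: -384246569/632898402 + 5*√12581/16693 ≈ -0.57353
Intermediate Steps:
E = -20 + 5*√12581 (E = -20 + 5*√((-112)² + 1*37) = -20 + 5*√(12544 + 37) = -20 + 5*√12581 ≈ 540.83)
22973/(-37914) + E/16693 = 22973/(-37914) + (-20 + 5*√12581)/16693 = 22973*(-1/37914) + (-20 + 5*√12581)*(1/16693) = -22973/37914 + (-20/16693 + 5*√12581/16693) = -384246569/632898402 + 5*√12581/16693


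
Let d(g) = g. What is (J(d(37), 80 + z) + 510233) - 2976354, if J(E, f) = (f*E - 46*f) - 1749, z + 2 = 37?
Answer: -2468905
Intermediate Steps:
z = 35 (z = -2 + 37 = 35)
J(E, f) = -1749 - 46*f + E*f (J(E, f) = (E*f - 46*f) - 1749 = (-46*f + E*f) - 1749 = -1749 - 46*f + E*f)
(J(d(37), 80 + z) + 510233) - 2976354 = ((-1749 - 46*(80 + 35) + 37*(80 + 35)) + 510233) - 2976354 = ((-1749 - 46*115 + 37*115) + 510233) - 2976354 = ((-1749 - 5290 + 4255) + 510233) - 2976354 = (-2784 + 510233) - 2976354 = 507449 - 2976354 = -2468905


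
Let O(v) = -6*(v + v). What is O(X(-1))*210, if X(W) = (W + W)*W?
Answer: -5040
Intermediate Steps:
X(W) = 2*W² (X(W) = (2*W)*W = 2*W²)
O(v) = -12*v
O(X(-1))*210 = -24*(-1)²*210 = -24*210 = -5040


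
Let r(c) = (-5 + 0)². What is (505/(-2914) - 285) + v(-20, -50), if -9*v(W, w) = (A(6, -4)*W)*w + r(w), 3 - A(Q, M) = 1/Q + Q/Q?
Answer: -38682415/78678 ≈ -491.65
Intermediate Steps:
r(c) = 25 (r(c) = (-5)² = 25)
A(Q, M) = 2 - 1/Q (A(Q, M) = 3 - (1/Q + Q/Q) = 3 - (1/Q + 1) = 3 - (1 + 1/Q) = 3 + (-1 - 1/Q) = 2 - 1/Q)
v(W, w) = -25/9 - 11*W*w/54 (v(W, w) = -(((2 - 1/6)*W)*w + 25)/9 = -(((2 - 1*⅙)*W)*w + 25)/9 = -(((2 - ⅙)*W)*w + 25)/9 = -((11*W/6)*w + 25)/9 = -(11*W*w/6 + 25)/9 = -(25 + 11*W*w/6)/9 = -25/9 - 11*W*w/54)
(505/(-2914) - 285) + v(-20, -50) = (505/(-2914) - 285) + (-25/9 - 11/54*(-20)*(-50)) = (505*(-1/2914) - 285) + (-25/9 - 5500/27) = (-505/2914 - 285) - 5575/27 = -830995/2914 - 5575/27 = -38682415/78678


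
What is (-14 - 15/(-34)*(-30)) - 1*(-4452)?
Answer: 75221/17 ≈ 4424.8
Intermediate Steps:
(-14 - 15/(-34)*(-30)) - 1*(-4452) = (-14 - 15*(-1/34)*(-30)) + 4452 = (-14 + (15/34)*(-30)) + 4452 = (-14 - 225/17) + 4452 = -463/17 + 4452 = 75221/17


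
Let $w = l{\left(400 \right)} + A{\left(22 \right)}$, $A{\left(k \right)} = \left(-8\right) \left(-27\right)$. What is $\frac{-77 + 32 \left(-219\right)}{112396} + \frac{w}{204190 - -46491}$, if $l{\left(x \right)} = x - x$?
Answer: $- \frac{1751797349}{28175541676} \approx -0.062174$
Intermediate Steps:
$l{\left(x \right)} = 0$
$A{\left(k \right)} = 216$
$w = 216$ ($w = 0 + 216 = 216$)
$\frac{-77 + 32 \left(-219\right)}{112396} + \frac{w}{204190 - -46491} = \frac{-77 + 32 \left(-219\right)}{112396} + \frac{216}{204190 - -46491} = \left(-77 - 7008\right) \frac{1}{112396} + \frac{216}{204190 + 46491} = \left(-7085\right) \frac{1}{112396} + \frac{216}{250681} = - \frac{7085}{112396} + 216 \cdot \frac{1}{250681} = - \frac{7085}{112396} + \frac{216}{250681} = - \frac{1751797349}{28175541676}$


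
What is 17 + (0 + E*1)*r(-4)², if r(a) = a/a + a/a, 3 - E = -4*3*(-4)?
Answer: -163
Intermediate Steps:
E = -45 (E = 3 - (-4*3)*(-4) = 3 - (-12)*(-4) = 3 - 1*48 = 3 - 48 = -45)
r(a) = 2 (r(a) = 1 + 1 = 2)
17 + (0 + E*1)*r(-4)² = 17 + (0 - 45*1)*2² = 17 + (0 - 45)*4 = 17 - 45*4 = 17 - 180 = -163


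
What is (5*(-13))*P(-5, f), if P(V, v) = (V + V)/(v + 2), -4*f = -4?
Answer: 650/3 ≈ 216.67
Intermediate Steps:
f = 1 (f = -¼*(-4) = 1)
P(V, v) = 2*V/(2 + v) (P(V, v) = (2*V)/(2 + v) = 2*V/(2 + v))
(5*(-13))*P(-5, f) = (5*(-13))*(2*(-5)/(2 + 1)) = -130*(-5)/3 = -65*(-10/3) = 650/3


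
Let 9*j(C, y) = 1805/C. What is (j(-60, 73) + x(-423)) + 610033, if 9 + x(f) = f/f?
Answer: 65882339/108 ≈ 6.1002e+5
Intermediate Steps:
j(C, y) = 1805/(9*C) (j(C, y) = (1805/C)/9 = 1805/(9*C))
x(f) = -8 (x(f) = -9 + f/f = -9 + 1 = -8)
(j(-60, 73) + x(-423)) + 610033 = ((1805/9)/(-60) - 8) + 610033 = ((1805/9)*(-1/60) - 8) + 610033 = (-361/108 - 8) + 610033 = -1225/108 + 610033 = 65882339/108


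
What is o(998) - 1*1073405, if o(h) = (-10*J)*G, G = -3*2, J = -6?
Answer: -1073765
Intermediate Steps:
G = -6
o(h) = -360 (o(h) = -10*(-6)*(-6) = 60*(-6) = -360)
o(998) - 1*1073405 = -360 - 1*1073405 = -360 - 1073405 = -1073765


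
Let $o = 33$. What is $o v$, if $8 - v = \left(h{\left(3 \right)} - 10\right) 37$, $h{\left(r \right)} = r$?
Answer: $8811$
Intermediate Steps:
$v = 267$ ($v = 8 - \left(3 - 10\right) 37 = 8 - \left(-7\right) 37 = 8 - -259 = 8 + 259 = 267$)
$o v = 33 \cdot 267 = 8811$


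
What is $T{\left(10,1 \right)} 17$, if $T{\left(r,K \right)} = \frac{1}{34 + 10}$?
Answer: $\frac{17}{44} \approx 0.38636$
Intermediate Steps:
$T{\left(r,K \right)} = \frac{1}{44}$
$T{\left(10,1 \right)} 17 = \frac{1}{44} \cdot 17 = \frac{17}{44}$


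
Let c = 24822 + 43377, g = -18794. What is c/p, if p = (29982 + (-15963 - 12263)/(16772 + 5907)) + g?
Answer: 515561707/84568142 ≈ 6.0964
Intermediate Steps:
p = 253704426/22679 (p = (29982 + (-15963 - 12263)/(16772 + 5907)) - 18794 = (29982 - 28226/22679) - 18794 = 679933552/22679 - 18794 = 253704426/22679 ≈ 11187.)
c = 68199
c/p = 68199/(253704426/22679) = 68199*(22679/253704426) = 515561707/84568142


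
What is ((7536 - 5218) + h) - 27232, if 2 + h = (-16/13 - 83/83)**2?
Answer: -4209963/169 ≈ -24911.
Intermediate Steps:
h = 503/169 (h = -2 + (-16/13 - 83/83)**2 = -2 + (-16*1/13 - 83*1/83)**2 = -2 + (-16/13 - 1)**2 = -2 + (-29/13)**2 = -2 + 841/169 = 503/169 ≈ 2.9763)
((7536 - 5218) + h) - 27232 = ((7536 - 5218) + 503/169) - 27232 = (2318 + 503/169) - 27232 = 392245/169 - 27232 = -4209963/169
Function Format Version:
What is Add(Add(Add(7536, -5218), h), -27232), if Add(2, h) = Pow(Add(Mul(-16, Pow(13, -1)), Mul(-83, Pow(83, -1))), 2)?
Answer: Rational(-4209963, 169) ≈ -24911.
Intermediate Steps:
h = Rational(503, 169) (h = Add(-2, Pow(Add(Mul(-16, Pow(13, -1)), Mul(-83, Pow(83, -1))), 2)) = Add(-2, Pow(Add(Mul(-16, Rational(1, 13)), Mul(-83, Rational(1, 83))), 2)) = Add(-2, Pow(Add(Rational(-16, 13), -1), 2)) = Add(-2, Pow(Rational(-29, 13), 2)) = Add(-2, Rational(841, 169)) = Rational(503, 169) ≈ 2.9763)
Add(Add(Add(7536, -5218), h), -27232) = Add(Add(Add(7536, -5218), Rational(503, 169)), -27232) = Add(Add(2318, Rational(503, 169)), -27232) = Add(Rational(392245, 169), -27232) = Rational(-4209963, 169)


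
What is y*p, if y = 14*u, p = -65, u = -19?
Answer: 17290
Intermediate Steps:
y = -266 (y = 14*(-19) = -266)
y*p = -266*(-65) = 17290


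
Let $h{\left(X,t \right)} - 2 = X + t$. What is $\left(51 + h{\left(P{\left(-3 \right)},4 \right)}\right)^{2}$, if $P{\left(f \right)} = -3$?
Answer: $2916$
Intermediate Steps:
$h{\left(X,t \right)} = 2 + X + t$ ($h{\left(X,t \right)} = 2 + \left(X + t\right) = 2 + X + t$)
$\left(51 + h{\left(P{\left(-3 \right)},4 \right)}\right)^{2} = \left(51 + \left(2 - 3 + 4\right)\right)^{2} = \left(51 + 3\right)^{2} = 54^{2} = 2916$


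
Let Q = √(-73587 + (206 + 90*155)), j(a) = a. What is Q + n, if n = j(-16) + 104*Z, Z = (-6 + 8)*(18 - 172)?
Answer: -32048 + I*√59431 ≈ -32048.0 + 243.78*I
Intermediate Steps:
Z = -308 (Z = 2*(-154) = -308)
Q = I*√59431 (Q = √(-73587 + (206 + 13950)) = √(-73587 + 14156) = √(-59431) = I*√59431 ≈ 243.78*I)
n = -32048 (n = -16 + 104*(-308) = -16 - 32032 = -32048)
Q + n = I*√59431 - 32048 = -32048 + I*√59431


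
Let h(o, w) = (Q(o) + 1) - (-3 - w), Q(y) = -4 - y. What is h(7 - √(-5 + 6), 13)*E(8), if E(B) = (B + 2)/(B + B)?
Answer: 35/8 ≈ 4.3750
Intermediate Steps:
E(B) = (2 + B)/(2*B) (E(B) = (2 + B)/((2*B)) = (2 + B)*(1/(2*B)) = (2 + B)/(2*B))
h(o, w) = w - o (h(o, w) = ((-4 - o) + 1) - (-3 - w) = (-3 - o) + (3 + w) = w - o)
h(7 - √(-5 + 6), 13)*E(8) = (13 - (7 - √(-5 + 6)))*((½)*(2 + 8)/8) = (13 - (7 - √1))*((½)*(⅛)*10) = (13 - (7 - 1*1))*(5/8) = (13 - (7 - 1))*(5/8) = (13 - 1*6)*(5/8) = (13 - 6)*(5/8) = 7*(5/8) = 35/8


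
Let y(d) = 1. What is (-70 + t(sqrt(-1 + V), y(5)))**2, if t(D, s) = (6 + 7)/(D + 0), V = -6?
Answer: 34131/7 + 260*I*sqrt(7) ≈ 4875.9 + 687.9*I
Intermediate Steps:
t(D, s) = 13/D
(-70 + t(sqrt(-1 + V), y(5)))**2 = (-70 + 13/(sqrt(-1 - 6)))**2 = (-70 + 13/(sqrt(-7)))**2 = (-70 + 13/((I*sqrt(7))))**2 = (-70 + 13*(-I*sqrt(7)/7))**2 = (-70 - 13*I*sqrt(7)/7)**2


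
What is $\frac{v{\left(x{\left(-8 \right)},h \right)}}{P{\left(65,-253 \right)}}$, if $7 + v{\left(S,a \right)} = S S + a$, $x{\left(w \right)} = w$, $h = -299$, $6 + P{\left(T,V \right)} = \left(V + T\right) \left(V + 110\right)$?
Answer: $- \frac{121}{13439} \approx -0.0090036$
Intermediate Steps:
$P{\left(T,V \right)} = -6 + \left(110 + V\right) \left(T + V\right)$ ($P{\left(T,V \right)} = -6 + \left(V + T\right) \left(V + 110\right) = -6 + \left(T + V\right) \left(110 + V\right) = -6 + \left(110 + V\right) \left(T + V\right)$)
$v{\left(S,a \right)} = -7 + a + S^{2}$ ($v{\left(S,a \right)} = -7 + \left(S S + a\right) = -7 + \left(S^{2} + a\right) = -7 + \left(a + S^{2}\right) = -7 + a + S^{2}$)
$\frac{v{\left(x{\left(-8 \right)},h \right)}}{P{\left(65,-253 \right)}} = \frac{-7 - 299 + \left(-8\right)^{2}}{-6 + \left(-253\right)^{2} + 110 \cdot 65 + 110 \left(-253\right) + 65 \left(-253\right)} = \frac{-7 - 299 + 64}{-6 + 64009 + 7150 - 27830 - 16445} = - \frac{242}{26878} = \left(-242\right) \frac{1}{26878} = - \frac{121}{13439}$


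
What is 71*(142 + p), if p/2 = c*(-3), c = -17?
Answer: 17324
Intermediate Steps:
p = 102 (p = 2*(-17*(-3)) = 2*51 = 102)
71*(142 + p) = 71*(142 + 102) = 71*244 = 17324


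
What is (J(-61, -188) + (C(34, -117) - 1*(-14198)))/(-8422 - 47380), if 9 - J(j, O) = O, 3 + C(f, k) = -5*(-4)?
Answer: -7206/27901 ≈ -0.25827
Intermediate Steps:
C(f, k) = 17 (C(f, k) = -3 - 5*(-4) = -3 + 20 = 17)
J(j, O) = 9 - O
(J(-61, -188) + (C(34, -117) - 1*(-14198)))/(-8422 - 47380) = ((9 - 1*(-188)) + (17 - 1*(-14198)))/(-8422 - 47380) = ((9 + 188) + (17 + 14198))/(-55802) = (197 + 14215)*(-1/55802) = 14412*(-1/55802) = -7206/27901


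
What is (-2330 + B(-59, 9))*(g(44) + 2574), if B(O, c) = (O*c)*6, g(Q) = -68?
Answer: -13823096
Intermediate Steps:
B(O, c) = 6*O*c
(-2330 + B(-59, 9))*(g(44) + 2574) = (-2330 + 6*(-59)*9)*(-68 + 2574) = (-2330 - 3186)*2506 = -5516*2506 = -13823096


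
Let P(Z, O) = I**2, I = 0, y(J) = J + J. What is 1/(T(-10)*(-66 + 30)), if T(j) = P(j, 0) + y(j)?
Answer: 1/720 ≈ 0.0013889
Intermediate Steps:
y(J) = 2*J
P(Z, O) = 0 (P(Z, O) = 0**2 = 0)
T(j) = 2*j (T(j) = 0 + 2*j = 2*j)
1/(T(-10)*(-66 + 30)) = 1/((2*(-10))*(-66 + 30)) = 1/(-20*(-36)) = 1/720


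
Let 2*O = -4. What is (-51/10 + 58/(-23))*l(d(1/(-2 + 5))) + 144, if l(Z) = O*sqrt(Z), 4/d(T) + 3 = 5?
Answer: 144 + 1753*sqrt(2)/115 ≈ 165.56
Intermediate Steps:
O = -2 (O = (1/2)*(-4) = -2)
d(T) = 2 (d(T) = 4/(-3 + 5) = 4/2 = 4*(1/2) = 2)
l(Z) = -2*sqrt(Z)
(-51/10 + 58/(-23))*l(d(1/(-2 + 5))) + 144 = (-51/10 + 58/(-23))*(-2*sqrt(2)) + 144 = (-51*1/10 + 58*(-1/23))*(-2*sqrt(2)) + 144 = (-51/10 - 58/23)*(-2*sqrt(2)) + 144 = -(-1753)*sqrt(2)/115 + 144 = 1753*sqrt(2)/115 + 144 = 144 + 1753*sqrt(2)/115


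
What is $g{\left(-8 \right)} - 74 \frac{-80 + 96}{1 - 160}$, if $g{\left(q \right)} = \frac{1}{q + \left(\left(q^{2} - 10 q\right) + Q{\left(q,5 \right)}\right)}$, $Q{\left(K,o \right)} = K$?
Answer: $\frac{151711}{20352} \approx 7.4544$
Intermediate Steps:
$g{\left(q \right)} = \frac{1}{q^{2} - 8 q}$ ($g{\left(q \right)} = \frac{1}{q + \left(\left(q^{2} - 10 q\right) + q\right)} = \frac{1}{q + \left(q^{2} - 9 q\right)} = \frac{1}{q^{2} - 8 q}$)
$g{\left(-8 \right)} - 74 \frac{-80 + 96}{1 - 160} = \frac{1}{\left(-8\right) \left(-8 - 8\right)} - 74 \frac{-80 + 96}{1 - 160} = - \frac{1}{8 \left(-16\right)} - 74 \frac{16}{-159} = \left(- \frac{1}{8}\right) \left(- \frac{1}{16}\right) - 74 \cdot 16 \left(- \frac{1}{159}\right) = \frac{1}{128} - - \frac{1184}{159} = \frac{1}{128} + \frac{1184}{159} = \frac{151711}{20352}$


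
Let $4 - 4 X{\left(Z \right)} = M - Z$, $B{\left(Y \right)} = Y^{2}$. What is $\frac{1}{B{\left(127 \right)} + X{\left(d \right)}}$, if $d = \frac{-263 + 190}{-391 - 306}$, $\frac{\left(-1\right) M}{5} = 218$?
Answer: $\frac{2788}{45730243} \approx 6.0966 \cdot 10^{-5}$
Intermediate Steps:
$M = -1090$ ($M = \left(-5\right) 218 = -1090$)
$d = \frac{73}{697}$ ($d = - \frac{73}{-697} = \left(-73\right) \left(- \frac{1}{697}\right) = \frac{73}{697} \approx 0.10473$)
$X{\left(Z \right)} = \frac{547}{2} + \frac{Z}{4}$ ($X{\left(Z \right)} = 1 - \frac{-1090 - Z}{4} = 1 + \left(\frac{545}{2} + \frac{Z}{4}\right) = \frac{547}{2} + \frac{Z}{4}$)
$\frac{1}{B{\left(127 \right)} + X{\left(d \right)}} = \frac{1}{127^{2} + \left(\frac{547}{2} + \frac{1}{4} \cdot \frac{73}{697}\right)} = \frac{1}{16129 + \left(\frac{547}{2} + \frac{73}{2788}\right)} = \frac{1}{16129 + \frac{762591}{2788}} = \frac{1}{\frac{45730243}{2788}} = \frac{2788}{45730243}$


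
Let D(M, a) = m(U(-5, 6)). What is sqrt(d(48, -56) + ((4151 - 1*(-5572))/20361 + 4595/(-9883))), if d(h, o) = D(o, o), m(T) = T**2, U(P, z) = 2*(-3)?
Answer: sqrt(162027098572106174)/67075921 ≈ 6.0011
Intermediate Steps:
U(P, z) = -6
D(M, a) = 36 (D(M, a) = (-6)**2 = 36)
d(h, o) = 36
sqrt(d(48, -56) + ((4151 - 1*(-5572))/20361 + 4595/(-9883))) = sqrt(36 + ((4151 - 1*(-5572))/20361 + 4595/(-9883))) = sqrt(36 + ((4151 + 5572)*(1/20361) + 4595*(-1/9883))) = sqrt(36 + (9723*(1/20361) - 4595/9883)) = sqrt(36 + (3241/6787 - 4595/9883)) = sqrt(36 + 844538/67075921) = sqrt(2415577694/67075921) = sqrt(162027098572106174)/67075921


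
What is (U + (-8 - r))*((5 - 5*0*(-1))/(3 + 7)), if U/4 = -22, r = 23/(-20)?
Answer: -1897/40 ≈ -47.425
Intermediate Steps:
r = -23/20 (r = 23*(-1/20) = -23/20 ≈ -1.1500)
U = -88 (U = 4*(-22) = -88)
(U + (-8 - r))*((5 - 5*0*(-1))/(3 + 7)) = (-88 + (-8 - 1*(-23/20)))*((5 - 5*0*(-1))/(3 + 7)) = (-88 + (-8 + 23/20))*((5 + 0*(-1))/10) = (-88 - 137/20)*((5 + 0)*(⅒)) = -1897/(4*10) = -1897/20*½ = -1897/40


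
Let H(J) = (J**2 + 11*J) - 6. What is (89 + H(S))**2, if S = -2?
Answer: 4225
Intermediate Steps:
H(J) = -6 + J**2 + 11*J
(89 + H(S))**2 = (89 + (-6 + (-2)**2 + 11*(-2)))**2 = (89 + (-6 + 4 - 22))**2 = (89 - 24)**2 = 65**2 = 4225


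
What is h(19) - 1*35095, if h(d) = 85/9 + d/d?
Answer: -315761/9 ≈ -35085.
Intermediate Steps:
h(d) = 94/9 (h(d) = 85*(⅑) + 1 = 85/9 + 1 = 94/9)
h(19) - 1*35095 = 94/9 - 1*35095 = 94/9 - 35095 = -315761/9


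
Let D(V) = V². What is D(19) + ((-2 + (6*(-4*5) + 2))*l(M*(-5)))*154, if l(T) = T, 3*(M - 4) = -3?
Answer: 277561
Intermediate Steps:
M = 3 (M = 4 + (⅓)*(-3) = 4 - 1 = 3)
D(19) + ((-2 + (6*(-4*5) + 2))*l(M*(-5)))*154 = 19² + ((-2 + (6*(-4*5) + 2))*(3*(-5)))*154 = 361 + ((-2 + (6*(-20) + 2))*(-15))*154 = 361 + ((-2 + (-120 + 2))*(-15))*154 = 361 + ((-2 - 118)*(-15))*154 = 361 - 120*(-15)*154 = 361 + 1800*154 = 361 + 277200 = 277561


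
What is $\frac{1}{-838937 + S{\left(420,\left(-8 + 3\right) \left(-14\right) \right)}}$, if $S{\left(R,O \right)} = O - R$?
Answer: $- \frac{1}{839287} \approx -1.1915 \cdot 10^{-6}$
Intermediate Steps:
$\frac{1}{-838937 + S{\left(420,\left(-8 + 3\right) \left(-14\right) \right)}} = \frac{1}{-838937 - \left(420 - \left(-8 + 3\right) \left(-14\right)\right)} = \frac{1}{-838937 - 350} = \frac{1}{-839287} = - \frac{1}{839287}$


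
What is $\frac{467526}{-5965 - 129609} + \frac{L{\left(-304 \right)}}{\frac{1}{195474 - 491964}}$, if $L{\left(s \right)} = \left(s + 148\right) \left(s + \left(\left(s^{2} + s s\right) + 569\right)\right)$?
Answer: $\frac{580337243274143397}{67787} \approx 8.5612 \cdot 10^{12}$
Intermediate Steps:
$L{\left(s \right)} = \left(148 + s\right) \left(569 + s + 2 s^{2}\right)$ ($L{\left(s \right)} = \left(148 + s\right) \left(s + \left(\left(s^{2} + s^{2}\right) + 569\right)\right) = \left(148 + s\right) \left(s + \left(2 s^{2} + 569\right)\right) = \left(148 + s\right) \left(s + \left(569 + 2 s^{2}\right)\right) = \left(148 + s\right) \left(569 + s + 2 s^{2}\right)$)
$\frac{467526}{-5965 - 129609} + \frac{L{\left(-304 \right)}}{\frac{1}{195474 - 491964}} = \frac{467526}{-5965 - 129609} + \frac{84212 + 2 \left(-304\right)^{3} + 297 \left(-304\right)^{2} + 717 \left(-304\right)}{\frac{1}{195474 - 491964}} = \frac{467526}{-135574} + \frac{84212 + 2 \left(-28094464\right) + 297 \cdot 92416 - 217968}{\frac{1}{-296490}} = 467526 \left(- \frac{1}{135574}\right) + \frac{84212 - 56188928 + 27447552 - 217968}{- \frac{1}{296490}} = - \frac{233763}{67787} - -8561187886680 = - \frac{233763}{67787} + 8561187886680 = \frac{580337243274143397}{67787}$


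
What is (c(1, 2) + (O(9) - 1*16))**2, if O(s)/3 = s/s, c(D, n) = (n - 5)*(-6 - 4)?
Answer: 289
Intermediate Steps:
c(D, n) = 50 - 10*n (c(D, n) = (-5 + n)*(-10) = 50 - 10*n)
O(s) = 3 (O(s) = 3*(s/s) = 3*1 = 3)
(c(1, 2) + (O(9) - 1*16))**2 = ((50 - 10*2) + (3 - 1*16))**2 = ((50 - 20) + (3 - 16))**2 = (30 - 13)**2 = 17**2 = 289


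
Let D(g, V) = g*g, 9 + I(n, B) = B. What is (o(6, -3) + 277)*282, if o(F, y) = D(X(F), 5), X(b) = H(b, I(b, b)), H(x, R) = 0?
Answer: 78114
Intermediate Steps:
I(n, B) = -9 + B
X(b) = 0
D(g, V) = g**2
o(F, y) = 0 (o(F, y) = 0**2 = 0)
(o(6, -3) + 277)*282 = (0 + 277)*282 = 277*282 = 78114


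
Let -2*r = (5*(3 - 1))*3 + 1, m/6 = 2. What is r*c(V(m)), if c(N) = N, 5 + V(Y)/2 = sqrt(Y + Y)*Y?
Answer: 155 - 744*sqrt(6) ≈ -1667.4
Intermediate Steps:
m = 12 (m = 6*2 = 12)
V(Y) = -10 + 2*sqrt(2)*Y**(3/2) (V(Y) = -10 + 2*(sqrt(Y + Y)*Y) = -10 + 2*(sqrt(2*Y)*Y) = -10 + 2*((sqrt(2)*sqrt(Y))*Y) = -10 + 2*(sqrt(2)*Y**(3/2)) = -10 + 2*sqrt(2)*Y**(3/2))
r = -31/2 (r = -((5*(3 - 1))*3 + 1)/2 = -((5*2)*3 + 1)/2 = -(10*3 + 1)/2 = -(30 + 1)/2 = -1/2*31 = -31/2 ≈ -15.500)
r*c(V(m)) = -31*(-10 + 2*sqrt(2)*12**(3/2))/2 = -31*(-10 + 2*sqrt(2)*(24*sqrt(3)))/2 = -31*(-10 + 48*sqrt(6))/2 = 155 - 744*sqrt(6)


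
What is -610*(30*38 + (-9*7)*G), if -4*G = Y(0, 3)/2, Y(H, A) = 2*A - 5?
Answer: -2800815/4 ≈ -7.0020e+5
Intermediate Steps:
Y(H, A) = -5 + 2*A
G = -⅛ (G = -(-5 + 2*3)/(4*2) = -(-5 + 6)/(4*2) = -1/(4*2) = -¼*½ = -⅛ ≈ -0.12500)
-610*(30*38 + (-9*7)*G) = -610*(30*38 - 9*7*(-⅛)) = -610*(1140 - 63*(-⅛)) = -610*(1140 + 63/8) = -610*9183/8 = -2800815/4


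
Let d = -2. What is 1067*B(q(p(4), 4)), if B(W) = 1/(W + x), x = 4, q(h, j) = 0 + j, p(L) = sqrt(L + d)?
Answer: 1067/8 ≈ 133.38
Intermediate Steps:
p(L) = sqrt(-2 + L) (p(L) = sqrt(L - 2) = sqrt(-2 + L))
q(h, j) = j
B(W) = 1/(4 + W) (B(W) = 1/(W + 4) = 1/(4 + W))
1067*B(q(p(4), 4)) = 1067/(4 + 4) = 1067/8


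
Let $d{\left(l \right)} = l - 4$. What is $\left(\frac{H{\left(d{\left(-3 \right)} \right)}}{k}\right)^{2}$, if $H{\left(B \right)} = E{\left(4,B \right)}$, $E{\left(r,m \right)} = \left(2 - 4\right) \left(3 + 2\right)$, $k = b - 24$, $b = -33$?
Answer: $\frac{100}{3249} \approx 0.030779$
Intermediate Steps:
$k = -57$ ($k = -33 - 24 = -57$)
$E{\left(r,m \right)} = -10$ ($E{\left(r,m \right)} = \left(-2\right) 5 = -10$)
$d{\left(l \right)} = -4 + l$ ($d{\left(l \right)} = l - 4 = -4 + l$)
$H{\left(B \right)} = -10$
$\left(\frac{H{\left(d{\left(-3 \right)} \right)}}{k}\right)^{2} = \left(- \frac{10}{-57}\right)^{2} = \left(\left(-10\right) \left(- \frac{1}{57}\right)\right)^{2} = \left(\frac{10}{57}\right)^{2} = \frac{100}{3249}$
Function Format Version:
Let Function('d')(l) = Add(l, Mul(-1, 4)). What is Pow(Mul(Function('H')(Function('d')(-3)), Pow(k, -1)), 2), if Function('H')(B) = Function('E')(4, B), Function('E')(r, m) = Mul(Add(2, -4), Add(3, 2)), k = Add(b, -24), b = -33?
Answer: Rational(100, 3249) ≈ 0.030779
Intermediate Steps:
k = -57 (k = Add(-33, -24) = -57)
Function('E')(r, m) = -10 (Function('E')(r, m) = Mul(-2, 5) = -10)
Function('d')(l) = Add(-4, l) (Function('d')(l) = Add(l, -4) = Add(-4, l))
Function('H')(B) = -10
Pow(Mul(Function('H')(Function('d')(-3)), Pow(k, -1)), 2) = Pow(Mul(-10, Pow(-57, -1)), 2) = Pow(Mul(-10, Rational(-1, 57)), 2) = Pow(Rational(10, 57), 2) = Rational(100, 3249)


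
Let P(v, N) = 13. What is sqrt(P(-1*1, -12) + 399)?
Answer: 2*sqrt(103) ≈ 20.298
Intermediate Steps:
sqrt(P(-1*1, -12) + 399) = sqrt(13 + 399) = sqrt(412) = 2*sqrt(103)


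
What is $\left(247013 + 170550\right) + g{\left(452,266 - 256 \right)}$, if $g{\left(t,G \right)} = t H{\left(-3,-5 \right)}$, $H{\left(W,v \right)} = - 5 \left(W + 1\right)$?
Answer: $422083$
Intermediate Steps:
$H{\left(W,v \right)} = -5 - 5 W$ ($H{\left(W,v \right)} = - 5 \left(1 + W\right) = -5 - 5 W$)
$g{\left(t,G \right)} = 10 t$ ($g{\left(t,G \right)} = t \left(-5 - -15\right) = t \left(-5 + 15\right) = t 10 = 10 t$)
$\left(247013 + 170550\right) + g{\left(452,266 - 256 \right)} = \left(247013 + 170550\right) + 10 \cdot 452 = 417563 + 4520 = 422083$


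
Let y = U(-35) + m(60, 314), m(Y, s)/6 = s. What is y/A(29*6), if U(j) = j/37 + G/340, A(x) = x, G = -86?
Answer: 11842819/1094460 ≈ 10.821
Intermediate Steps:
m(Y, s) = 6*s
U(j) = -43/170 + j/37 (U(j) = j/37 - 86/340 = j*(1/37) - 86*1/340 = j/37 - 43/170 = -43/170 + j/37)
y = 11842819/6290 (y = (-43/170 + (1/37)*(-35)) + 6*314 = (-43/170 - 35/37) + 1884 = -7541/6290 + 1884 = 11842819/6290 ≈ 1882.8)
y/A(29*6) = 11842819/(6290*((29*6))) = (11842819/6290)/174 = (11842819/6290)*(1/174) = 11842819/1094460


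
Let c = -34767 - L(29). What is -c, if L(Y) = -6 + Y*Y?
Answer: 35602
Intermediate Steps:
L(Y) = -6 + Y²
c = -35602 (c = -34767 - (-6 + 29²) = -34767 - (-6 + 841) = -34767 - 1*835 = -34767 - 835 = -35602)
-c = -1*(-35602) = 35602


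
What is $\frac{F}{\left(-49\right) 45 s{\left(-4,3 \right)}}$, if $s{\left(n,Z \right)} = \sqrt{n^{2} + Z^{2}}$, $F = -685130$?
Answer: $\frac{137026}{2205} \approx 62.143$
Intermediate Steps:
$s{\left(n,Z \right)} = \sqrt{Z^{2} + n^{2}}$
$\frac{F}{\left(-49\right) 45 s{\left(-4,3 \right)}} = - \frac{685130}{\left(-49\right) 45 \sqrt{3^{2} + \left(-4\right)^{2}}} = - \frac{685130}{\left(-2205\right) \sqrt{9 + 16}} = - \frac{685130}{\left(-2205\right) \sqrt{25}} = - \frac{685130}{\left(-2205\right) 5} = - \frac{685130}{-11025} = \left(-685130\right) \left(- \frac{1}{11025}\right) = \frac{137026}{2205}$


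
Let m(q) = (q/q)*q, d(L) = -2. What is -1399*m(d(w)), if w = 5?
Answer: 2798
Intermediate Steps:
m(q) = q (m(q) = 1*q = q)
-1399*m(d(w)) = -1399*(-2) = 2798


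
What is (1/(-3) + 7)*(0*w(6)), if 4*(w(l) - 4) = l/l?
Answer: 0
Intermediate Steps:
w(l) = 17/4 (w(l) = 4 + (l/l)/4 = 4 + (1/4)*1 = 4 + 1/4 = 17/4)
(1/(-3) + 7)*(0*w(6)) = (1/(-3) + 7)*(0*(17/4)) = (1*(-1/3) + 7)*0 = (-1/3 + 7)*0 = (20/3)*0 = 0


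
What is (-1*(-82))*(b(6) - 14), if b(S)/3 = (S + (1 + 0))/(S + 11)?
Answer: -17794/17 ≈ -1046.7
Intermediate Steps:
b(S) = 3*(1 + S)/(11 + S) (b(S) = 3*((S + (1 + 0))/(S + 11)) = 3*((S + 1)/(11 + S)) = 3*((1 + S)/(11 + S)) = 3*(1 + S)/(11 + S))
(-1*(-82))*(b(6) - 14) = (-1*(-82))*(3*(1 + 6)/(11 + 6) - 14) = 82*(3*7/17 - 14) = 82*(3*(1/17)*7 - 14) = 82*(21/17 - 14) = 82*(-217/17) = -17794/17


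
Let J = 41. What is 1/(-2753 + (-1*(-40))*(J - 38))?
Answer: -1/2633 ≈ -0.00037979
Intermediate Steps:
1/(-2753 + (-1*(-40))*(J - 38)) = 1/(-2753 + (-1*(-40))*(41 - 38)) = 1/(-2753 + 40*3) = 1/(-2753 + 120) = 1/(-2633) = -1/2633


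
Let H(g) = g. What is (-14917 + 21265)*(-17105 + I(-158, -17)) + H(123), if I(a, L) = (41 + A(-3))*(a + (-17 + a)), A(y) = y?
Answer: -188910009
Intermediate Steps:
I(a, L) = -646 + 76*a (I(a, L) = (41 - 3)*(a + (-17 + a)) = 38*(-17 + 2*a) = -646 + 76*a)
(-14917 + 21265)*(-17105 + I(-158, -17)) + H(123) = (-14917 + 21265)*(-17105 + (-646 + 76*(-158))) + 123 = 6348*(-17105 + (-646 - 12008)) + 123 = 6348*(-17105 - 12654) + 123 = 6348*(-29759) + 123 = -188910132 + 123 = -188910009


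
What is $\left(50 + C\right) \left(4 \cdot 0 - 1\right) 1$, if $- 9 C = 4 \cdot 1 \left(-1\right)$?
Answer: $- \frac{454}{9} \approx -50.444$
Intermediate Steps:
$C = \frac{4}{9}$ ($C = - \frac{4 \cdot 1 \left(-1\right)}{9} = - \frac{4 \left(-1\right)}{9} = \left(- \frac{1}{9}\right) \left(-4\right) = \frac{4}{9} \approx 0.44444$)
$\left(50 + C\right) \left(4 \cdot 0 - 1\right) 1 = \left(50 + \frac{4}{9}\right) \left(4 \cdot 0 - 1\right) 1 = \frac{454 \left(0 - 1\right) 1}{9} = \frac{454 \left(\left(-1\right) 1\right)}{9} = \frac{454}{9} \left(-1\right) = - \frac{454}{9}$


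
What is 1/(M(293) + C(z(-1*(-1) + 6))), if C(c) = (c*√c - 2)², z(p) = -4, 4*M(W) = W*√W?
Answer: 4/(-240 + 128*I + 293*√293) ≈ 0.00083703 - 2.2436e-5*I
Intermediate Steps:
M(W) = W^(3/2)/4 (M(W) = (W*√W)/4 = W^(3/2)/4)
C(c) = (-2 + c^(3/2))² (C(c) = (c^(3/2) - 2)² = (-2 + c^(3/2))²)
1/(M(293) + C(z(-1*(-1) + 6))) = 1/(293^(3/2)/4 + (-2 + (-4)^(3/2))²) = 1/((293*√293)/4 + (-2 - 8*I)²) = 1/(293*√293/4 + (-2 - 8*I)²) = 1/((-2 - 8*I)² + 293*√293/4)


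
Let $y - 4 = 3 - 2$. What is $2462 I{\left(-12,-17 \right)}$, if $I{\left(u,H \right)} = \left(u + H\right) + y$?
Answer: $-59088$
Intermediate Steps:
$y = 5$ ($y = 4 + \left(3 - 2\right) = 4 + 1 = 5$)
$I{\left(u,H \right)} = 5 + H + u$ ($I{\left(u,H \right)} = \left(u + H\right) + 5 = \left(H + u\right) + 5 = 5 + H + u$)
$2462 I{\left(-12,-17 \right)} = 2462 \left(5 - 17 - 12\right) = 2462 \left(-24\right) = -59088$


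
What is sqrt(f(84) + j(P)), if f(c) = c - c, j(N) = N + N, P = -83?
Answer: I*sqrt(166) ≈ 12.884*I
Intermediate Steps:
j(N) = 2*N
f(c) = 0
sqrt(f(84) + j(P)) = sqrt(0 + 2*(-83)) = sqrt(0 - 166) = sqrt(-166) = I*sqrt(166)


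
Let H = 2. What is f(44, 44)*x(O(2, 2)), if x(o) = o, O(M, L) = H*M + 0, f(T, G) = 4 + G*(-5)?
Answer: -864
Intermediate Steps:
f(T, G) = 4 - 5*G
O(M, L) = 2*M (O(M, L) = 2*M + 0 = 2*M)
f(44, 44)*x(O(2, 2)) = (4 - 5*44)*(2*2) = (4 - 220)*4 = -216*4 = -864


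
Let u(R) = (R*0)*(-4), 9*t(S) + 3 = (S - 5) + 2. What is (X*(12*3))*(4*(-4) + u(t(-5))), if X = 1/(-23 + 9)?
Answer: 288/7 ≈ 41.143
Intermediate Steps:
t(S) = -2/3 + S/9 (t(S) = -1/3 + ((S - 5) + 2)/9 = -1/3 + ((-5 + S) + 2)/9 = -1/3 + (-3 + S)/9 = -1/3 + (-1/3 + S/9) = -2/3 + S/9)
u(R) = 0 (u(R) = 0*(-4) = 0)
X = -1/14 (X = 1/(-14) = -1/14 ≈ -0.071429)
(X*(12*3))*(4*(-4) + u(t(-5))) = (-6*3/7)*(4*(-4) + 0) = (-1/14*36)*(-16 + 0) = -18/7*(-16) = 288/7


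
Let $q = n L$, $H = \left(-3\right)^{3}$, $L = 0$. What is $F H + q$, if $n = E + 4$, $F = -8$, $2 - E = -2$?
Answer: $216$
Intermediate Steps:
$E = 4$ ($E = 2 - -2 = 2 + 2 = 4$)
$H = -27$
$n = 8$ ($n = 4 + 4 = 8$)
$q = 0$ ($q = 8 \cdot 0 = 0$)
$F H + q = \left(-8\right) \left(-27\right) + 0 = 216 + 0 = 216$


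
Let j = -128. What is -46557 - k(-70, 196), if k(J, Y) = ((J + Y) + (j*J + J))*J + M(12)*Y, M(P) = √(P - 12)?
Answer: 584563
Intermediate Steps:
M(P) = √(-12 + P)
k(J, Y) = J*(Y - 126*J) (k(J, Y) = ((J + Y) + (-128*J + J))*J + √(-12 + 12)*Y = ((J + Y) - 127*J)*J + √0*Y = (Y - 126*J)*J + 0*Y = J*(Y - 126*J) + 0 = J*(Y - 126*J))
-46557 - k(-70, 196) = -46557 - (-70)*(196 - 126*(-70)) = -46557 - (-70)*(196 + 8820) = -46557 - (-70)*9016 = -46557 - 1*(-631120) = -46557 + 631120 = 584563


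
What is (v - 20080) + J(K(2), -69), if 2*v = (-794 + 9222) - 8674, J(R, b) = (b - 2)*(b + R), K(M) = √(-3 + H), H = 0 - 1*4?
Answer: -15304 - 71*I*√7 ≈ -15304.0 - 187.85*I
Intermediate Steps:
H = -4 (H = 0 - 4 = -4)
K(M) = I*√7 (K(M) = √(-3 - 4) = √(-7) = I*√7)
J(R, b) = (-2 + b)*(R + b)
v = -123 (v = ((-794 + 9222) - 8674)/2 = (8428 - 8674)/2 = (½)*(-246) = -123)
(v - 20080) + J(K(2), -69) = (-123 - 20080) + ((-69)² - 2*I*√7 - 2*(-69) + (I*√7)*(-69)) = -20203 + (4761 - 2*I*√7 + 138 - 69*I*√7) = -20203 + (4899 - 71*I*√7) = -15304 - 71*I*√7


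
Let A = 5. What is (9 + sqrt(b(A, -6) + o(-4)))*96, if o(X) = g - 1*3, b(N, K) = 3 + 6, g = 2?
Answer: 864 + 192*sqrt(2) ≈ 1135.5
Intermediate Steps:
b(N, K) = 9
o(X) = -1 (o(X) = 2 - 1*3 = 2 - 3 = -1)
(9 + sqrt(b(A, -6) + o(-4)))*96 = (9 + sqrt(9 - 1))*96 = (9 + sqrt(8))*96 = (9 + 2*sqrt(2))*96 = 864 + 192*sqrt(2)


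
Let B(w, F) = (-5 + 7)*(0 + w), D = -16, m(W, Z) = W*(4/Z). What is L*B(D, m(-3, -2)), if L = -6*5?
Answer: 960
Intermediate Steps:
m(W, Z) = 4*W/Z
B(w, F) = 2*w
L = -30
L*B(D, m(-3, -2)) = -60*(-16) = -30*(-32) = 960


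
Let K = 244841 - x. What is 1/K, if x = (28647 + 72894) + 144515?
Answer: -1/1215 ≈ -0.00082305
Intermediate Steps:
x = 246056 (x = 101541 + 144515 = 246056)
K = -1215 (K = 244841 - 1*246056 = 244841 - 246056 = -1215)
1/K = 1/(-1215) = -1/1215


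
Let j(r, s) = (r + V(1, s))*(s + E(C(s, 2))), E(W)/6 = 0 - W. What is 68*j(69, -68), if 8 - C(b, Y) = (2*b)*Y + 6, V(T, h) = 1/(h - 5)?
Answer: -586270976/73 ≈ -8.0311e+6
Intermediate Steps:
V(T, h) = 1/(-5 + h)
C(b, Y) = 2 - 2*Y*b (C(b, Y) = 8 - ((2*b)*Y + 6) = 8 - (2*Y*b + 6) = 8 - (6 + 2*Y*b) = 8 + (-6 - 2*Y*b) = 2 - 2*Y*b)
E(W) = -6*W (E(W) = 6*(0 - W) = 6*(-W) = -6*W)
j(r, s) = (-12 + 25*s)*(r + 1/(-5 + s)) (j(r, s) = (r + 1/(-5 + s))*(s - 6*(2 - 2*2*s)) = (r + 1/(-5 + s))*(s - 6*(2 - 4*s)) = (r + 1/(-5 + s))*(s + (-12 + 24*s)) = (r + 1/(-5 + s))*(-12 + 25*s) = (-12 + 25*s)*(r + 1/(-5 + s)))
68*j(69, -68) = 68*((-12 + 25*(-68) + 69*(-12 + 25*(-68))*(-5 - 68))/(-5 - 68)) = 68*((-12 - 1700 + 69*(-12 - 1700)*(-73))/(-73)) = 68*(-(-12 - 1700 + 69*(-1712)*(-73))/73) = 68*(-(-12 - 1700 + 8623344)/73) = 68*(-1/73*8621632) = 68*(-8621632/73) = -586270976/73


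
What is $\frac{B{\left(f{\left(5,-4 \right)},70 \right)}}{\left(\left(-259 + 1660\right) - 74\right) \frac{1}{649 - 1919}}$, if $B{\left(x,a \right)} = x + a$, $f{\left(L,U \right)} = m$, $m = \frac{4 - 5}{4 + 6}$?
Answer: $- \frac{88773}{1327} \approx -66.897$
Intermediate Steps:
$m = - \frac{1}{10} \approx -0.1$
$f{\left(L,U \right)} = - \frac{1}{10}$
$B{\left(x,a \right)} = a + x$
$\frac{B{\left(f{\left(5,-4 \right)},70 \right)}}{\left(\left(-259 + 1660\right) - 74\right) \frac{1}{649 - 1919}} = \frac{70 - \frac{1}{10}}{\left(\left(-259 + 1660\right) - 74\right) \frac{1}{649 - 1919}} = \frac{699}{10 \frac{1401 - 74}{-1270}} = \frac{699}{10 \cdot 1327 \left(- \frac{1}{1270}\right)} = \frac{699}{10 \left(- \frac{1327}{1270}\right)} = \frac{699}{10} \left(- \frac{1270}{1327}\right) = - \frac{88773}{1327}$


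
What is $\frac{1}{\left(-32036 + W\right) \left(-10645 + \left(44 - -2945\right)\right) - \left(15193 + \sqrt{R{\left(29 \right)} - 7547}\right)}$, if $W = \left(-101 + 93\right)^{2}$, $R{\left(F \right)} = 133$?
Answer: $\frac{244762439}{59908651545236135} + \frac{i \sqrt{7414}}{59908651545236135} \approx 4.0856 \cdot 10^{-9} + 1.4373 \cdot 10^{-15} i$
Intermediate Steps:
$W = 64$ ($W = \left(-8\right)^{2} = 64$)
$\frac{1}{\left(-32036 + W\right) \left(-10645 + \left(44 - -2945\right)\right) - \left(15193 + \sqrt{R{\left(29 \right)} - 7547}\right)} = \frac{1}{\left(-32036 + 64\right) \left(-10645 + \left(44 - -2945\right)\right) - \left(15193 + \sqrt{133 - 7547}\right)} = \frac{1}{- 31972 \left(-10645 + \left(44 + 2945\right)\right) - \left(15193 + \sqrt{-7414}\right)} = \frac{1}{- 31972 \left(-10645 + 2989\right) - \left(15193 + i \sqrt{7414}\right)} = \frac{1}{\left(-31972\right) \left(-7656\right) - \left(15193 + i \sqrt{7414}\right)} = \frac{1}{244777632 - \left(15193 + i \sqrt{7414}\right)} = \frac{1}{244762439 - i \sqrt{7414}}$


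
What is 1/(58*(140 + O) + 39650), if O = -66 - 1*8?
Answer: 1/43478 ≈ 2.3000e-5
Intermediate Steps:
O = -74 (O = -66 - 8 = -74)
1/(58*(140 + O) + 39650) = 1/(58*(140 - 74) + 39650) = 1/(58*66 + 39650) = 1/(3828 + 39650) = 1/43478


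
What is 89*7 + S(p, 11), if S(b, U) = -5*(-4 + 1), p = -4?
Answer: 638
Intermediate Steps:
S(b, U) = 15 (S(b, U) = -5*(-3) = 15)
89*7 + S(p, 11) = 89*7 + 15 = 623 + 15 = 638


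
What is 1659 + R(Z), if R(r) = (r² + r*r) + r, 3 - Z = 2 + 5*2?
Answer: 1812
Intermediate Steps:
Z = -9 (Z = 3 - (2 + 5*2) = 3 - (2 + 10) = 3 - 1*12 = 3 - 12 = -9)
R(r) = r + 2*r² (R(r) = (r² + r²) + r = 2*r² + r = r + 2*r²)
1659 + R(Z) = 1659 - 9*(1 + 2*(-9)) = 1659 - 9*(1 - 18) = 1659 - 9*(-17) = 1659 + 153 = 1812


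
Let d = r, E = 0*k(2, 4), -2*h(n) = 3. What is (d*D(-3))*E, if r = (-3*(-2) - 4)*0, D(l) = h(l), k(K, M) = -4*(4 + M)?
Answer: 0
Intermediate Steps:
h(n) = -3/2 (h(n) = -½*3 = -3/2)
k(K, M) = -16 - 4*M
D(l) = -3/2
E = 0 (E = 0*(-16 - 4*4) = 0*(-16 - 16) = 0*(-32) = 0)
r = 0 (r = (6 - 4)*0 = 2*0 = 0)
d = 0
(d*D(-3))*E = (0*(-3/2))*0 = 0*0 = 0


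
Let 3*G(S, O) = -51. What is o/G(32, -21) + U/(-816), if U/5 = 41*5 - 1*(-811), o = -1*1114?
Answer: 6049/102 ≈ 59.304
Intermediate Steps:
G(S, O) = -17 (G(S, O) = (⅓)*(-51) = -17)
o = -1114
U = 5080 (U = 5*(41*5 - 1*(-811)) = 5*(205 + 811) = 5*1016 = 5080)
o/G(32, -21) + U/(-816) = -1114/(-17) + 5080/(-816) = -1114*(-1/17) + 5080*(-1/816) = 1114/17 - 635/102 = 6049/102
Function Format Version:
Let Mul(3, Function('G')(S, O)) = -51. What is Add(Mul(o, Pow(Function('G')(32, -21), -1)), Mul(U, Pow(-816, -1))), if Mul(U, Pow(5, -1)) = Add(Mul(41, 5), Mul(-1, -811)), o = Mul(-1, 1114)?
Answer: Rational(6049, 102) ≈ 59.304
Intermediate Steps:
Function('G')(S, O) = -17 (Function('G')(S, O) = Mul(Rational(1, 3), -51) = -17)
o = -1114
U = 5080 (U = Mul(5, Add(Mul(41, 5), Mul(-1, -811))) = Mul(5, Add(205, 811)) = Mul(5, 1016) = 5080)
Add(Mul(o, Pow(Function('G')(32, -21), -1)), Mul(U, Pow(-816, -1))) = Add(Mul(-1114, Pow(-17, -1)), Mul(5080, Pow(-816, -1))) = Add(Mul(-1114, Rational(-1, 17)), Mul(5080, Rational(-1, 816))) = Add(Rational(1114, 17), Rational(-635, 102)) = Rational(6049, 102)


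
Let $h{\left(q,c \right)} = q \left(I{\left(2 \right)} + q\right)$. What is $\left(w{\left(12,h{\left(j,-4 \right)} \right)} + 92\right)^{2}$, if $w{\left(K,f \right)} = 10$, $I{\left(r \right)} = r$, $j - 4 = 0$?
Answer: $10404$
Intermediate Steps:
$j = 4$ ($j = 4 + 0 = 4$)
$h{\left(q,c \right)} = q \left(2 + q\right)$
$\left(w{\left(12,h{\left(j,-4 \right)} \right)} + 92\right)^{2} = \left(10 + 92\right)^{2} = 102^{2} = 10404$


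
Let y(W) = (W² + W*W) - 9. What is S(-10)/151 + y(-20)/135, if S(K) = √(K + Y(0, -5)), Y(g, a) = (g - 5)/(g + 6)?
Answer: 791/135 + I*√390/906 ≈ 5.8593 + 0.021797*I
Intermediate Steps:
Y(g, a) = (-5 + g)/(6 + g)
S(K) = √(-⅚ + K) (S(K) = √(K + (-5 + 0)/(6 + 0)) = √(K - 5/6) = √(K + (⅙)*(-5)) = √(K - ⅚) = √(-⅚ + K))
y(W) = -9 + 2*W² (y(W) = (W² + W²) - 9 = 2*W² - 9 = -9 + 2*W²)
S(-10)/151 + y(-20)/135 = (√(-30 + 36*(-10))/6)/151 + (-9 + 2*(-20)²)/135 = (√(-30 - 360)/6)*(1/151) + (-9 + 2*400)*(1/135) = (√(-390)/6)*(1/151) + (-9 + 800)*(1/135) = ((I*√390)/6)*(1/151) + 791*(1/135) = (I*√390/6)*(1/151) + 791/135 = I*√390/906 + 791/135 = 791/135 + I*√390/906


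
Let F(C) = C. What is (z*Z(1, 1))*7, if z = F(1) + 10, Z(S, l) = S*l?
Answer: 77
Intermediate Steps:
z = 11 (z = 1 + 10 = 11)
(z*Z(1, 1))*7 = (11*(1*1))*7 = (11*1)*7 = 11*7 = 77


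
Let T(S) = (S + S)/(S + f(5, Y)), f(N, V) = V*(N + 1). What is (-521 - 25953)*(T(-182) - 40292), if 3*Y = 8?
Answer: 88530485596/83 ≈ 1.0666e+9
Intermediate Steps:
Y = 8/3 (Y = (⅓)*8 = 8/3 ≈ 2.6667)
f(N, V) = V*(1 + N)
T(S) = 2*S/(16 + S) (T(S) = (S + S)/(S + 8*(1 + 5)/3) = (2*S)/(S + (8/3)*6) = (2*S)/(S + 16) = (2*S)/(16 + S) = 2*S/(16 + S))
(-521 - 25953)*(T(-182) - 40292) = (-521 - 25953)*(2*(-182)/(16 - 182) - 40292) = -26474*(2*(-182)/(-166) - 40292) = -26474*(2*(-182)*(-1/166) - 40292) = -26474*(182/83 - 40292) = -26474*(-3344054/83) = 88530485596/83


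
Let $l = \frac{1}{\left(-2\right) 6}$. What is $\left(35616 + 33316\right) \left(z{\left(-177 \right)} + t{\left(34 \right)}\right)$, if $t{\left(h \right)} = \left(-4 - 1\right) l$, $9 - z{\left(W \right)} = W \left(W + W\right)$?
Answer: $- \frac{12955476439}{3} \approx -4.3185 \cdot 10^{9}$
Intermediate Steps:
$l = - \frac{1}{12}$ ($l = \frac{1}{-12} = - \frac{1}{12} \approx -0.083333$)
$z{\left(W \right)} = 9 - 2 W^{2}$ ($z{\left(W \right)} = 9 - W \left(W + W\right) = 9 - W 2 W = 9 - 2 W^{2}$)
$t{\left(h \right)} = \frac{5}{12}$ ($t{\left(h \right)} = \left(-4 - 1\right) \left(- \frac{1}{12}\right) = \left(-5\right) \left(- \frac{1}{12}\right) = \frac{5}{12}$)
$\left(35616 + 33316\right) \left(z{\left(-177 \right)} + t{\left(34 \right)}\right) = \left(35616 + 33316\right) \left(\left(9 - 2 \left(-177\right)^{2}\right) + \frac{5}{12}\right) = 68932 \left(\left(9 - 62658\right) + \frac{5}{12}\right) = 68932 \left(-62649 + \frac{5}{12}\right) = 68932 \left(- \frac{751783}{12}\right) = - \frac{12955476439}{3}$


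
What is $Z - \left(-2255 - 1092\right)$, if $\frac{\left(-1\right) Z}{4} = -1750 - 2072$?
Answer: $18635$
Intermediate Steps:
$Z = 15288$ ($Z = - 4 \left(-1750 - 2072\right) = \left(-4\right) \left(-3822\right) = 15288$)
$Z - \left(-2255 - 1092\right) = 15288 - \left(-2255 - 1092\right) = 15288 - -3347 = 15288 + 3347 = 18635$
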